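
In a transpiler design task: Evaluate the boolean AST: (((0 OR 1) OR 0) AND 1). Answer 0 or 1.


Step 1: Evaluate inner node
  0 OR 1 = 1
Step 2: Evaluate next node
  1 OR 0 = 1
Step 3: Evaluate root node
  1 AND 1 = 1

1


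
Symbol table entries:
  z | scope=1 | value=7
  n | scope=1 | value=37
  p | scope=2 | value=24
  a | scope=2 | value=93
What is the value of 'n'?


Searching symbol table for 'n':
  z | scope=1 | value=7
  n | scope=1 | value=37 <- MATCH
  p | scope=2 | value=24
  a | scope=2 | value=93
Found 'n' at scope 1 with value 37

37


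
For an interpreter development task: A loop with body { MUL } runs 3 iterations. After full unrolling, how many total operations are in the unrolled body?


Loop body operations: MUL (1 op per iteration)
Unrolling 3 iterations:
  Iteration 1: MUL (1 ops)
  Iteration 2: MUL (1 ops)
  Iteration 3: MUL (1 ops)
Total: 3 iterations * 1 ops/iter = 3 operations

3


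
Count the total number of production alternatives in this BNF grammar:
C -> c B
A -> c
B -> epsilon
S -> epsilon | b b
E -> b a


Counting alternatives per rule:
  C: 1 alternative(s)
  A: 1 alternative(s)
  B: 1 alternative(s)
  S: 2 alternative(s)
  E: 1 alternative(s)
Sum: 1 + 1 + 1 + 2 + 1 = 6

6


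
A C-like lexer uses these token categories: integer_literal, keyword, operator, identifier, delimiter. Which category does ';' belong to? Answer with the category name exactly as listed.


Token: ';'
Checking categories:
  identifier: no
  integer_literal: no
  operator: no
  keyword: no
  delimiter: YES
Category: delimiter

delimiter


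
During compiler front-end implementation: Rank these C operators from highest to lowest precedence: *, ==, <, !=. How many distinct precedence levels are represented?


Looking up precedence for each operator:
  * -> precedence 6
  == -> precedence 3
  < -> precedence 4
  != -> precedence 3
Sorted highest to lowest: *, <, ==, !=
Distinct precedence values: [6, 4, 3]
Number of distinct levels: 3

3


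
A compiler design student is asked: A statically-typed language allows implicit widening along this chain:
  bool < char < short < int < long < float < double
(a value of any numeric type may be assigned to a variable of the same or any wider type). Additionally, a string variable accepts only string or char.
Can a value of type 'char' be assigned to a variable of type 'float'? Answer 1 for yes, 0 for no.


Target variable type: float
Source value type: char
Numeric ranks: char=1, float=5
Widening allowed iff rank(source) <= rank(target): 1 <= 5? Yes
Result: 1

1


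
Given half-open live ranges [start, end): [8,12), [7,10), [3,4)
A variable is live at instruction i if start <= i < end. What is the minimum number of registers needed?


Live ranges:
  Var0: [8, 12)
  Var1: [7, 10)
  Var2: [3, 4)
Sweep-line events (position, delta, active):
  pos=3 start -> active=1
  pos=4 end -> active=0
  pos=7 start -> active=1
  pos=8 start -> active=2
  pos=10 end -> active=1
  pos=12 end -> active=0
Maximum simultaneous active: 2
Minimum registers needed: 2

2


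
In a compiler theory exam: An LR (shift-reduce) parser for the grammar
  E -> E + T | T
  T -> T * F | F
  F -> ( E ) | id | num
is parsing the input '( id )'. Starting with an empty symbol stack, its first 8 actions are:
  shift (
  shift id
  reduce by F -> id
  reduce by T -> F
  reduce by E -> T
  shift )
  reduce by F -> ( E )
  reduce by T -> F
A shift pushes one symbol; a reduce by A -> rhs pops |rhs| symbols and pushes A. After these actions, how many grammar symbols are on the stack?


Tracking the symbol stack through each action:
  Action 1: shift '(' : push -> stack = [(] (size 1)
  Action 2: shift 'id' : push -> stack = [(, id] (size 2)
  Action 3: reduce by F -> id : pop 1, push F -> stack = [(, F] (size 2)
  Action 4: reduce by T -> F : pop 1, push T -> stack = [(, T] (size 2)
  Action 5: reduce by E -> T : pop 1, push E -> stack = [(, E] (size 2)
  Action 6: shift ')' : push -> stack = [(, E, )] (size 3)
  Action 7: reduce by F -> ( E ) : pop 3, push F -> stack = [F] (size 1)
  Action 8: reduce by T -> F : pop 1, push T -> stack = [T] (size 1)
Final stack size: 1

1


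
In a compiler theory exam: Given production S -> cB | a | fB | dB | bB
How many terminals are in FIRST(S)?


Production: S -> cB | a | fB | dB | bB
Examining each alternative for leading terminals:
  S -> cB : first terminal = 'c'
  S -> a : first terminal = 'a'
  S -> fB : first terminal = 'f'
  S -> dB : first terminal = 'd'
  S -> bB : first terminal = 'b'
FIRST(S) = {a, b, c, d, f}
Count: 5

5


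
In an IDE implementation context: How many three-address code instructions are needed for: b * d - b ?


Expression: b * d - b
Generating three-address code (respecting * over +/- precedence):
  Instruction 1: t1 = b * d
  Instruction 2: t2 = t1 - b
Total instructions: 2

2


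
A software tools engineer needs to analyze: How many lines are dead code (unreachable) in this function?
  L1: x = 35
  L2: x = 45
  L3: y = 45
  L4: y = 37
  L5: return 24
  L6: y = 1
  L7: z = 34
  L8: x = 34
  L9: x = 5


Analyzing control flow:
  L1: reachable (before return)
  L2: reachable (before return)
  L3: reachable (before return)
  L4: reachable (before return)
  L5: reachable (return statement)
  L6: DEAD (after return at L5)
  L7: DEAD (after return at L5)
  L8: DEAD (after return at L5)
  L9: DEAD (after return at L5)
Return at L5, total lines = 9
Dead lines: L6 through L9
Count: 4

4


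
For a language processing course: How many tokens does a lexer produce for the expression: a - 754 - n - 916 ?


Scanning 'a - 754 - n - 916'
Token 1: 'a' -> identifier
Token 2: '-' -> operator
Token 3: '754' -> integer_literal
Token 4: '-' -> operator
Token 5: 'n' -> identifier
Token 6: '-' -> operator
Token 7: '916' -> integer_literal
Total tokens: 7

7


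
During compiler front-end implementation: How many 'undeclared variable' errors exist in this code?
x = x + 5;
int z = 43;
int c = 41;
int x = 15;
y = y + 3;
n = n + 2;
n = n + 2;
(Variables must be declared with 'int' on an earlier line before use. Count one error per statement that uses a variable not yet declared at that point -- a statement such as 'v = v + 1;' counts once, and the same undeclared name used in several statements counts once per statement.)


Scanning code line by line:
  Line 1: use 'x' -> ERROR (undeclared)
  Line 2: declare 'z' -> declared = ['z']
  Line 3: declare 'c' -> declared = ['c', 'z']
  Line 4: declare 'x' -> declared = ['c', 'x', 'z']
  Line 5: use 'y' -> ERROR (undeclared)
  Line 6: use 'n' -> ERROR (undeclared)
  Line 7: use 'n' -> ERROR (undeclared)
Total undeclared variable errors: 4

4


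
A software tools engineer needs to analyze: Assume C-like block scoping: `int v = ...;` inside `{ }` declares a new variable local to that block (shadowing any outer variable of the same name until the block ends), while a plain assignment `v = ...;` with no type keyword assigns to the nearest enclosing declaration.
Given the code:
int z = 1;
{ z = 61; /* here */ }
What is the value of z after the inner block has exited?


Analyzing scoping rules:
Outer scope: declares z = 1
Inner block: 'z = 61;' has no type keyword, so it is an assignment to the outer z (no shadowing)
The assignment changed the outer variable itself, so the new value persists after the block -> 61
Result: 61

61


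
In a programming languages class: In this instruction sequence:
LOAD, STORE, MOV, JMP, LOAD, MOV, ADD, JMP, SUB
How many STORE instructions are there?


Scanning instruction sequence for STORE:
  Position 1: LOAD
  Position 2: STORE <- MATCH
  Position 3: MOV
  Position 4: JMP
  Position 5: LOAD
  Position 6: MOV
  Position 7: ADD
  Position 8: JMP
  Position 9: SUB
Matches at positions: [2]
Total STORE count: 1

1


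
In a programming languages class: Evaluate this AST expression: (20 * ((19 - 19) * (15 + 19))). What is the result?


Expression: (20 * ((19 - 19) * (15 + 19)))
Evaluating step by step:
  19 - 19 = 0
  15 + 19 = 34
  0 * 34 = 0
  20 * 0 = 0
Result: 0

0


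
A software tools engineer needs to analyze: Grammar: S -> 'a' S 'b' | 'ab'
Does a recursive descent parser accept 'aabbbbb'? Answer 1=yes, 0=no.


Grammar accepts strings of the form a^n b^n (n >= 1)
Word: 'aabbbbb'
Counting: 2 a's and 5 b's
Check: 2 == 5? No
Mismatch: a-count != b-count
Rejected

0


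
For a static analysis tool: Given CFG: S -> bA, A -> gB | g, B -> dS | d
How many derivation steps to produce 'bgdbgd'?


Grammar: S -> bA, A -> gB | g, B -> dS | d
Deriving 'bgdbgd':
Step 1: S -> bA => bA
Step 2: A -> gB => bgB
Step 3: B -> dS => bgdS
Step 4: S -> bA => bgdbA
Step 5: A -> gB => bgdbgB
Step 6: B -> d => bgdbgd
Total derivation steps: 6

6


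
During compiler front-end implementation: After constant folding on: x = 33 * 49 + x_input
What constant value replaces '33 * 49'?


Identifying constant sub-expression:
  Original: x = 33 * 49 + x_input
  33 and 49 are both compile-time constants
  Evaluating: 33 * 49 = 1617
  After folding: x = 1617 + x_input

1617


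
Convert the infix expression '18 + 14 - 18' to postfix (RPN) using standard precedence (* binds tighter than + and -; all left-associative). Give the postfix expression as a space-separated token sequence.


Applying the shunting-yard algorithm:
  Operand 18 -> output
  Push '+' onto operator stack -> op-stack: [+]
  Operand 14 -> output
  See '-' (prec 1); top '+' (prec 1) >= it -> pop '+' to output
  Push '-' onto operator stack -> op-stack: [-]
  Operand 18 -> output
  End of input: pop '-' to output
Postfix result: 18 14 + 18 -

18 14 + 18 -


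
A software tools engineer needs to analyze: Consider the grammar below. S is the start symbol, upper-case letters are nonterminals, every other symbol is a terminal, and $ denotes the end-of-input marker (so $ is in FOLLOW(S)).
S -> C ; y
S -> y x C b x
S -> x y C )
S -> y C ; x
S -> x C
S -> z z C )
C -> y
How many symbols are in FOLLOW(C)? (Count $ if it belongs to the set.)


S is the start symbol and does not occur in any rule body, so FOLLOW(S) = {$}.
Examining every occurrence of C in a rule body:
  S -> C ; y : C is followed by terminal ';' -> add ';'
  S -> y x C b x : C is followed by terminal 'b' -> add 'b'
  S -> x y C ) : C is followed by terminal ')' -> add ')'
  S -> y C ; x : C is followed by terminal ';' -> add ';' (already in the set)
  S -> x C : C is at the right end -> add FOLLOW(S) = {$}
  S -> z z C ) : C is followed by terminal ')' -> add ')' (already in the set)
  C -> y : C does not occur in the body -> contributes nothing
FOLLOW(C) = {), ;, b, $}
Count: 4

4


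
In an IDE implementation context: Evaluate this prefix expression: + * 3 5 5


Parsing prefix expression: + * 3 5 5
Step 1: Innermost operation '* 3 5'
  3 * 5 = 15
Step 2: Outer operation '+ [15] 5'
  15 + 5 = 20

20


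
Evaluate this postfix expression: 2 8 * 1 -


Processing tokens left to right:
Push 2, Push 8
Pop 2 and 8, compute 2 * 8 = 16, push 16
Push 1
Pop 16 and 1, compute 16 - 1 = 15, push 15
Stack result: 15

15


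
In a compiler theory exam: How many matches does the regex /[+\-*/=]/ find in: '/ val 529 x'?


Pattern: /[+\-*/=]/ (operators)
Input: '/ val 529 x'
Scanning for matches:
  Match 1: '/'
Total matches: 1

1


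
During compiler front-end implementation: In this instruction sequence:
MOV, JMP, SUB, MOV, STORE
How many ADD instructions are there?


Scanning instruction sequence for ADD:
  Position 1: MOV
  Position 2: JMP
  Position 3: SUB
  Position 4: MOV
  Position 5: STORE
Matches at positions: []
Total ADD count: 0

0


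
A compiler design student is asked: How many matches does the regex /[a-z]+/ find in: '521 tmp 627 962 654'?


Pattern: /[a-z]+/ (identifiers)
Input: '521 tmp 627 962 654'
Scanning for matches:
  Match 1: 'tmp'
Total matches: 1

1


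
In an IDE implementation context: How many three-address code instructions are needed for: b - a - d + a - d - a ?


Expression: b - a - d + a - d - a
Generating three-address code (respecting * over +/- precedence):
  Instruction 1: t1 = b - a
  Instruction 2: t2 = t1 - d
  Instruction 3: t3 = t2 + a
  Instruction 4: t4 = t3 - d
  Instruction 5: t5 = t4 - a
Total instructions: 5

5


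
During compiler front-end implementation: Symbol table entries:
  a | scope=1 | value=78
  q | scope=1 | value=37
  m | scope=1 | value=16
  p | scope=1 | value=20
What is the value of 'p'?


Searching symbol table for 'p':
  a | scope=1 | value=78
  q | scope=1 | value=37
  m | scope=1 | value=16
  p | scope=1 | value=20 <- MATCH
Found 'p' at scope 1 with value 20

20


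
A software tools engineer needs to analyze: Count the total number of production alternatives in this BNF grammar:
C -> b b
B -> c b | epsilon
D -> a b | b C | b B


Counting alternatives per rule:
  C: 1 alternative(s)
  B: 2 alternative(s)
  D: 3 alternative(s)
Sum: 1 + 2 + 3 = 6

6


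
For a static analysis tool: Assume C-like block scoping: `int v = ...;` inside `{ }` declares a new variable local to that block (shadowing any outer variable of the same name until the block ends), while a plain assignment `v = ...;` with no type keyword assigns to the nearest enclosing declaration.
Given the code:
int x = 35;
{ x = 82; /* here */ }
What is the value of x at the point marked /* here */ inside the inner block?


Analyzing scoping rules:
Outer scope: declares x = 35
Inner block: 'x = 82;' has no type keyword, so it is an assignment to the outer x (no shadowing)
Inside the block, after the assignment -> 82
Result: 82

82


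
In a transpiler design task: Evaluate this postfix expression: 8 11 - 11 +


Processing tokens left to right:
Push 8, Push 11
Pop 8 and 11, compute 8 - 11 = -3, push -3
Push 11
Pop -3 and 11, compute -3 + 11 = 8, push 8
Stack result: 8

8


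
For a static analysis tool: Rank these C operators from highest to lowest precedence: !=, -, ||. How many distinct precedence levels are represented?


Looking up precedence for each operator:
  != -> precedence 3
  - -> precedence 5
  || -> precedence 1
Sorted highest to lowest: -, !=, ||
Distinct precedence values: [5, 3, 1]
Number of distinct levels: 3

3


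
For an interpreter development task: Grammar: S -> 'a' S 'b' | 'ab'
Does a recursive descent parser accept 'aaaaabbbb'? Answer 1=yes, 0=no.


Grammar accepts strings of the form a^n b^n (n >= 1)
Word: 'aaaaabbbb'
Counting: 5 a's and 4 b's
Check: 5 == 4? No
Mismatch: a-count != b-count
Rejected

0


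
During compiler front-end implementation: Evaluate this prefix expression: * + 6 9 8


Parsing prefix expression: * + 6 9 8
Step 1: Innermost operation '+ 6 9'
  6 + 9 = 15
Step 2: Outer operation '* [15] 8'
  15 * 8 = 120

120


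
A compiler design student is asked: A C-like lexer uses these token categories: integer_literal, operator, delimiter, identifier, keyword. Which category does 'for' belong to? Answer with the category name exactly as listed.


Token: 'for'
Checking categories:
  identifier: no
  integer_literal: no
  operator: no
  keyword: YES
  delimiter: no
Category: keyword

keyword


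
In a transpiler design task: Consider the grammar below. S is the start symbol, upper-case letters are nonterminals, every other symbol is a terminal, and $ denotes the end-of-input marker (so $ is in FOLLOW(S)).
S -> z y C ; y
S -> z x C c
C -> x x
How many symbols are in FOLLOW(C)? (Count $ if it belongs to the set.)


S is the start symbol and does not occur in any rule body, so FOLLOW(S) = {$}.
Examining every occurrence of C in a rule body:
  S -> z y C ; y : C is followed by terminal ';' -> add ';'
  S -> z x C c : C is followed by terminal 'c' -> add 'c'
  C -> x x : C does not occur in the body -> contributes nothing
FOLLOW(C) = {;, c}
Count: 2

2


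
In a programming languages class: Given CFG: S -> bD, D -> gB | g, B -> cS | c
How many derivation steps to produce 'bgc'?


Grammar: S -> bD, D -> gB | g, B -> cS | c
Deriving 'bgc':
Step 1: S -> bD => bD
Step 2: D -> gB => bgB
Step 3: B -> c => bgc
Total derivation steps: 3

3


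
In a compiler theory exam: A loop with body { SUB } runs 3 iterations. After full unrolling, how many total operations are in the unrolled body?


Loop body operations: SUB (1 op per iteration)
Unrolling 3 iterations:
  Iteration 1: SUB (1 ops)
  Iteration 2: SUB (1 ops)
  Iteration 3: SUB (1 ops)
Total: 3 iterations * 1 ops/iter = 3 operations

3


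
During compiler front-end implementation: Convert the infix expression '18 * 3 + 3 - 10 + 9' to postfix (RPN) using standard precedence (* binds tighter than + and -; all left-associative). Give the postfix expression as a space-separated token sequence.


Applying the shunting-yard algorithm:
  Operand 18 -> output
  Push '*' onto operator stack -> op-stack: [*]
  Operand 3 -> output
  See '+' (prec 1); top '*' (prec 2) >= it -> pop '*' to output
  Push '+' onto operator stack -> op-stack: [+]
  Operand 3 -> output
  See '-' (prec 1); top '+' (prec 1) >= it -> pop '+' to output
  Push '-' onto operator stack -> op-stack: [-]
  Operand 10 -> output
  See '+' (prec 1); top '-' (prec 1) >= it -> pop '-' to output
  Push '+' onto operator stack -> op-stack: [+]
  Operand 9 -> output
  End of input: pop '+' to output
Postfix result: 18 3 * 3 + 10 - 9 +

18 3 * 3 + 10 - 9 +


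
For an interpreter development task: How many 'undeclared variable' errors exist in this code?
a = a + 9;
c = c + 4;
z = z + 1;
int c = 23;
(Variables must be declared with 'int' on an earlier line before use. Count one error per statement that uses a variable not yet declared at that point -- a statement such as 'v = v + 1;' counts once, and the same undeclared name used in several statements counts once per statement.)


Scanning code line by line:
  Line 1: use 'a' -> ERROR (undeclared)
  Line 2: use 'c' -> ERROR (undeclared)
  Line 3: use 'z' -> ERROR (undeclared)
  Line 4: declare 'c' -> declared = ['c']
Total undeclared variable errors: 3

3


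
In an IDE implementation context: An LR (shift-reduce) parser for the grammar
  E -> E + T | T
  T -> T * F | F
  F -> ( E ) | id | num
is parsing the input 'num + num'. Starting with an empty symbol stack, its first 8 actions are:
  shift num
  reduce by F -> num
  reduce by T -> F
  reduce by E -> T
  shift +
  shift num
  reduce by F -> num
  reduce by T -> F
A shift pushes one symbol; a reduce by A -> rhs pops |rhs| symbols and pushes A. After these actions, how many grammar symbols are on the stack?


Tracking the symbol stack through each action:
  Action 1: shift 'num' : push -> stack = [num] (size 1)
  Action 2: reduce by F -> num : pop 1, push F -> stack = [F] (size 1)
  Action 3: reduce by T -> F : pop 1, push T -> stack = [T] (size 1)
  Action 4: reduce by E -> T : pop 1, push E -> stack = [E] (size 1)
  Action 5: shift '+' : push -> stack = [E, +] (size 2)
  Action 6: shift 'num' : push -> stack = [E, +, num] (size 3)
  Action 7: reduce by F -> num : pop 1, push F -> stack = [E, +, F] (size 3)
  Action 8: reduce by T -> F : pop 1, push T -> stack = [E, +, T] (size 3)
Final stack size: 3

3


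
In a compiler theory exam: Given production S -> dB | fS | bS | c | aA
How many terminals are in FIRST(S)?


Production: S -> dB | fS | bS | c | aA
Examining each alternative for leading terminals:
  S -> dB : first terminal = 'd'
  S -> fS : first terminal = 'f'
  S -> bS : first terminal = 'b'
  S -> c : first terminal = 'c'
  S -> aA : first terminal = 'a'
FIRST(S) = {a, b, c, d, f}
Count: 5

5


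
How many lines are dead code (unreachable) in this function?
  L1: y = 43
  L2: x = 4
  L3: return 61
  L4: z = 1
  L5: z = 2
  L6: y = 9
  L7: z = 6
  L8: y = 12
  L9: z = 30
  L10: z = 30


Analyzing control flow:
  L1: reachable (before return)
  L2: reachable (before return)
  L3: reachable (return statement)
  L4: DEAD (after return at L3)
  L5: DEAD (after return at L3)
  L6: DEAD (after return at L3)
  L7: DEAD (after return at L3)
  L8: DEAD (after return at L3)
  L9: DEAD (after return at L3)
  L10: DEAD (after return at L3)
Return at L3, total lines = 10
Dead lines: L4 through L10
Count: 7

7


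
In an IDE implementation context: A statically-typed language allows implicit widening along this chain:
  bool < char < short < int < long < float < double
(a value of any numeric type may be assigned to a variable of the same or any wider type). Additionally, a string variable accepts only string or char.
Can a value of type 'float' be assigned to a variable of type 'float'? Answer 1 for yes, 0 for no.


Target variable type: float
Source value type: float
Numeric ranks: float=5, float=5
Widening allowed iff rank(source) <= rank(target): 5 <= 5? Yes
Result: 1

1


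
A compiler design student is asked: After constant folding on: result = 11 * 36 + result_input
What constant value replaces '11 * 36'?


Identifying constant sub-expression:
  Original: result = 11 * 36 + result_input
  11 and 36 are both compile-time constants
  Evaluating: 11 * 36 = 396
  After folding: result = 396 + result_input

396


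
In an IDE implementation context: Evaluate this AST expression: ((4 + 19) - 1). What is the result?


Expression: ((4 + 19) - 1)
Evaluating step by step:
  4 + 19 = 23
  23 - 1 = 22
Result: 22

22


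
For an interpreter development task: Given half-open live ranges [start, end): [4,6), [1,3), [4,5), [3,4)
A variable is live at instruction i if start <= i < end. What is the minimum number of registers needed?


Live ranges:
  Var0: [4, 6)
  Var1: [1, 3)
  Var2: [4, 5)
  Var3: [3, 4)
Sweep-line events (position, delta, active):
  pos=1 start -> active=1
  pos=3 end -> active=0
  pos=3 start -> active=1
  pos=4 end -> active=0
  pos=4 start -> active=1
  pos=4 start -> active=2
  pos=5 end -> active=1
  pos=6 end -> active=0
Maximum simultaneous active: 2
Minimum registers needed: 2

2


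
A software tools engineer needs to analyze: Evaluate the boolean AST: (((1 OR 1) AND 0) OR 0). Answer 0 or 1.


Step 1: Evaluate inner node
  1 OR 1 = 1
Step 2: Evaluate next node
  1 AND 0 = 0
Step 3: Evaluate root node
  0 OR 0 = 0

0


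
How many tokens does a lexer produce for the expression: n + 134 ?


Scanning 'n + 134'
Token 1: 'n' -> identifier
Token 2: '+' -> operator
Token 3: '134' -> integer_literal
Total tokens: 3

3


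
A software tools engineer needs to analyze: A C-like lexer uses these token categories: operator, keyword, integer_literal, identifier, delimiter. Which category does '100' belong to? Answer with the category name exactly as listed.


Token: '100'
Checking categories:
  identifier: no
  integer_literal: YES
  operator: no
  keyword: no
  delimiter: no
Category: integer_literal

integer_literal


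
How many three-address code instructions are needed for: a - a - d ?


Expression: a - a - d
Generating three-address code (respecting * over +/- precedence):
  Instruction 1: t1 = a - a
  Instruction 2: t2 = t1 - d
Total instructions: 2

2


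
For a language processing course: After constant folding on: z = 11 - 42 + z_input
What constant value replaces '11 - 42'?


Identifying constant sub-expression:
  Original: z = 11 - 42 + z_input
  11 and 42 are both compile-time constants
  Evaluating: 11 - 42 = -31
  After folding: z = -31 + z_input

-31


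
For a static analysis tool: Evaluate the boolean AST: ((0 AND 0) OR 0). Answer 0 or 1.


Step 1: Evaluate inner node
  0 AND 0 = 0
Step 2: Evaluate root node
  0 OR 0 = 0

0


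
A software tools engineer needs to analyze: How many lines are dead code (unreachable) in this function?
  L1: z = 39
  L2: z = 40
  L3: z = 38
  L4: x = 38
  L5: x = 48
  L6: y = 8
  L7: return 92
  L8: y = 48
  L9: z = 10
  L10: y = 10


Analyzing control flow:
  L1: reachable (before return)
  L2: reachable (before return)
  L3: reachable (before return)
  L4: reachable (before return)
  L5: reachable (before return)
  L6: reachable (before return)
  L7: reachable (return statement)
  L8: DEAD (after return at L7)
  L9: DEAD (after return at L7)
  L10: DEAD (after return at L7)
Return at L7, total lines = 10
Dead lines: L8 through L10
Count: 3

3


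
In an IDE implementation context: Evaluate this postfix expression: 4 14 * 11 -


Processing tokens left to right:
Push 4, Push 14
Pop 4 and 14, compute 4 * 14 = 56, push 56
Push 11
Pop 56 and 11, compute 56 - 11 = 45, push 45
Stack result: 45

45


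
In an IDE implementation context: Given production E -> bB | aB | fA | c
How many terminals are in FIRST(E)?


Production: E -> bB | aB | fA | c
Examining each alternative for leading terminals:
  E -> bB : first terminal = 'b'
  E -> aB : first terminal = 'a'
  E -> fA : first terminal = 'f'
  E -> c : first terminal = 'c'
FIRST(E) = {a, b, c, f}
Count: 4

4


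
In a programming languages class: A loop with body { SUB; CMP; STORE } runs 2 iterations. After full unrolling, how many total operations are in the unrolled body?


Loop body operations: SUB, CMP, STORE (3 ops per iteration)
Unrolling 2 iterations:
  Iteration 1: SUB, CMP, STORE (3 ops)
  Iteration 2: SUB, CMP, STORE (3 ops)
Total: 2 iterations * 3 ops/iter = 6 operations

6


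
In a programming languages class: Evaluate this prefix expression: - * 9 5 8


Parsing prefix expression: - * 9 5 8
Step 1: Innermost operation '* 9 5'
  9 * 5 = 45
Step 2: Outer operation '- [45] 8'
  45 - 8 = 37

37


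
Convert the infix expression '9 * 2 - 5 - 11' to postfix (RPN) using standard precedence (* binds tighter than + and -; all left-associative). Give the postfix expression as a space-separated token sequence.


Applying the shunting-yard algorithm:
  Operand 9 -> output
  Push '*' onto operator stack -> op-stack: [*]
  Operand 2 -> output
  See '-' (prec 1); top '*' (prec 2) >= it -> pop '*' to output
  Push '-' onto operator stack -> op-stack: [-]
  Operand 5 -> output
  See '-' (prec 1); top '-' (prec 1) >= it -> pop '-' to output
  Push '-' onto operator stack -> op-stack: [-]
  Operand 11 -> output
  End of input: pop '-' to output
Postfix result: 9 2 * 5 - 11 -

9 2 * 5 - 11 -


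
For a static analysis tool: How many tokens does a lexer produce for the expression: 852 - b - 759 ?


Scanning '852 - b - 759'
Token 1: '852' -> integer_literal
Token 2: '-' -> operator
Token 3: 'b' -> identifier
Token 4: '-' -> operator
Token 5: '759' -> integer_literal
Total tokens: 5

5


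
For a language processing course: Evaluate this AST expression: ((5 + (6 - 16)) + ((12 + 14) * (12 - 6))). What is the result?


Expression: ((5 + (6 - 16)) + ((12 + 14) * (12 - 6)))
Evaluating step by step:
  6 - 16 = -10
  5 + -10 = -5
  12 + 14 = 26
  12 - 6 = 6
  26 * 6 = 156
  -5 + 156 = 151
Result: 151

151


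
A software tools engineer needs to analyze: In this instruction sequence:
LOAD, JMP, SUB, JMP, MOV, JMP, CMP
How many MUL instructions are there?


Scanning instruction sequence for MUL:
  Position 1: LOAD
  Position 2: JMP
  Position 3: SUB
  Position 4: JMP
  Position 5: MOV
  Position 6: JMP
  Position 7: CMP
Matches at positions: []
Total MUL count: 0

0


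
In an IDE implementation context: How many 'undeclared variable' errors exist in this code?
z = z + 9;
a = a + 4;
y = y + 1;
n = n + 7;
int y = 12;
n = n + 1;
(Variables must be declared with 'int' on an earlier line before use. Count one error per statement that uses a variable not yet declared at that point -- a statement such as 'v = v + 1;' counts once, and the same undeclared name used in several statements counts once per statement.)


Scanning code line by line:
  Line 1: use 'z' -> ERROR (undeclared)
  Line 2: use 'a' -> ERROR (undeclared)
  Line 3: use 'y' -> ERROR (undeclared)
  Line 4: use 'n' -> ERROR (undeclared)
  Line 5: declare 'y' -> declared = ['y']
  Line 6: use 'n' -> ERROR (undeclared)
Total undeclared variable errors: 5

5


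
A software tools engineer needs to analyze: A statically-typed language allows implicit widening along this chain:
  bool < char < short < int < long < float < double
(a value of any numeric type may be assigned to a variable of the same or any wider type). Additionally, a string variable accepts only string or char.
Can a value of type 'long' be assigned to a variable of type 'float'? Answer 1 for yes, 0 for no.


Target variable type: float
Source value type: long
Numeric ranks: long=4, float=5
Widening allowed iff rank(source) <= rank(target): 4 <= 5? Yes
Result: 1

1


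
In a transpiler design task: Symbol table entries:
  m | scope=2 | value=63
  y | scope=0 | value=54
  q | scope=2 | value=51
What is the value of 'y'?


Searching symbol table for 'y':
  m | scope=2 | value=63
  y | scope=0 | value=54 <- MATCH
  q | scope=2 | value=51
Found 'y' at scope 0 with value 54

54


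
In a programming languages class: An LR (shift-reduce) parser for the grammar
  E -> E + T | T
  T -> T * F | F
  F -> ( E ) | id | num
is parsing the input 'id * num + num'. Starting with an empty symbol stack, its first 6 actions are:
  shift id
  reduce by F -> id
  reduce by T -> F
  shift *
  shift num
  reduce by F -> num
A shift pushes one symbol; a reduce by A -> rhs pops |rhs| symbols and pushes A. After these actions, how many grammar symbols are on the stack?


Tracking the symbol stack through each action:
  Action 1: shift 'id' : push -> stack = [id] (size 1)
  Action 2: reduce by F -> id : pop 1, push F -> stack = [F] (size 1)
  Action 3: reduce by T -> F : pop 1, push T -> stack = [T] (size 1)
  Action 4: shift '*' : push -> stack = [T, *] (size 2)
  Action 5: shift 'num' : push -> stack = [T, *, num] (size 3)
  Action 6: reduce by F -> num : pop 1, push F -> stack = [T, *, F] (size 3)
Final stack size: 3

3


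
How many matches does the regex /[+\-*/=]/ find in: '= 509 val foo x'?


Pattern: /[+\-*/=]/ (operators)
Input: '= 509 val foo x'
Scanning for matches:
  Match 1: '='
Total matches: 1

1


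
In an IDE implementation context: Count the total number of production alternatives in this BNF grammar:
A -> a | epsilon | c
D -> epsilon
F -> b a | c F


Counting alternatives per rule:
  A: 3 alternative(s)
  D: 1 alternative(s)
  F: 2 alternative(s)
Sum: 3 + 1 + 2 = 6

6


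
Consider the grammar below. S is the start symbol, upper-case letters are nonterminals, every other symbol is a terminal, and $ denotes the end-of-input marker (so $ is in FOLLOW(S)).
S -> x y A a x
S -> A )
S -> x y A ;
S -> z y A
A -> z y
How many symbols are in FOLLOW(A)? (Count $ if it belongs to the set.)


S is the start symbol and does not occur in any rule body, so FOLLOW(S) = {$}.
Examining every occurrence of A in a rule body:
  S -> x y A a x : A is followed by terminal 'a' -> add 'a'
  S -> A ) : A is followed by terminal ')' -> add ')'
  S -> x y A ; : A is followed by terminal ';' -> add ';'
  S -> z y A : A is at the right end -> add FOLLOW(S) = {$}
  A -> z y : A does not occur in the body -> contributes nothing
FOLLOW(A) = {), ;, a, $}
Count: 4

4


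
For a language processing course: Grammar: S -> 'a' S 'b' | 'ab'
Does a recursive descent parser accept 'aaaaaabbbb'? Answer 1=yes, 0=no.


Grammar accepts strings of the form a^n b^n (n >= 1)
Word: 'aaaaaabbbb'
Counting: 6 a's and 4 b's
Check: 6 == 4? No
Mismatch: a-count != b-count
Rejected

0


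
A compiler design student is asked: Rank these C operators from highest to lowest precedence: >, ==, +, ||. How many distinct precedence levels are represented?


Looking up precedence for each operator:
  > -> precedence 4
  == -> precedence 3
  + -> precedence 5
  || -> precedence 1
Sorted highest to lowest: +, >, ==, ||
Distinct precedence values: [5, 4, 3, 1]
Number of distinct levels: 4

4


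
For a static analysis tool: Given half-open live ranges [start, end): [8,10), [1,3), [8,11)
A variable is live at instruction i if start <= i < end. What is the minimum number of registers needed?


Live ranges:
  Var0: [8, 10)
  Var1: [1, 3)
  Var2: [8, 11)
Sweep-line events (position, delta, active):
  pos=1 start -> active=1
  pos=3 end -> active=0
  pos=8 start -> active=1
  pos=8 start -> active=2
  pos=10 end -> active=1
  pos=11 end -> active=0
Maximum simultaneous active: 2
Minimum registers needed: 2

2


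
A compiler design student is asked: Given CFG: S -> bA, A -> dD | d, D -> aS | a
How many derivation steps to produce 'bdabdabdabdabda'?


Grammar: S -> bA, A -> dD | d, D -> aS | a
Deriving 'bdabdabdabdabda':
Step 1: S -> bA => bA
Step 2: A -> dD => bdD
Step 3: D -> aS => bdaS
Step 4: S -> bA => bdabA
Step 5: A -> dD => bdabdD
Step 6: D -> aS => bdabdaS
Step 7: S -> bA => bdabdabA
Step 8: A -> dD => bdabdabdD
Step 9: D -> aS => bdabdabdaS
Step 10: S -> bA => bdabdabdabA
Step 11: A -> dD => bdabdabdabdD
Step 12: D -> aS => bdabdabdabdaS
Step 13: S -> bA => bdabdabdabdabA
Step 14: A -> dD => bdabdabdabdabdD
Step 15: D -> a => bdabdabdabdabda
Total derivation steps: 15

15


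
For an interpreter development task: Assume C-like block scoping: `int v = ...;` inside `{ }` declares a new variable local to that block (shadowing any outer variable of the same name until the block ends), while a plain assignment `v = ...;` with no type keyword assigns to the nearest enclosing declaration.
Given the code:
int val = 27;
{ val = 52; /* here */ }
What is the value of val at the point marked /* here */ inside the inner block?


Analyzing scoping rules:
Outer scope: declares val = 27
Inner block: 'val = 52;' has no type keyword, so it is an assignment to the outer val (no shadowing)
Inside the block, after the assignment -> 52
Result: 52

52


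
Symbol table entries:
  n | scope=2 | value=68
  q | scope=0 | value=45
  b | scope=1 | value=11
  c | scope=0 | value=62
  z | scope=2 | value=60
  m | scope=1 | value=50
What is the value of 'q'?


Searching symbol table for 'q':
  n | scope=2 | value=68
  q | scope=0 | value=45 <- MATCH
  b | scope=1 | value=11
  c | scope=0 | value=62
  z | scope=2 | value=60
  m | scope=1 | value=50
Found 'q' at scope 0 with value 45

45


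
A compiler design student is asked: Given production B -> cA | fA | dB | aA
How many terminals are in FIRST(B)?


Production: B -> cA | fA | dB | aA
Examining each alternative for leading terminals:
  B -> cA : first terminal = 'c'
  B -> fA : first terminal = 'f'
  B -> dB : first terminal = 'd'
  B -> aA : first terminal = 'a'
FIRST(B) = {a, c, d, f}
Count: 4

4


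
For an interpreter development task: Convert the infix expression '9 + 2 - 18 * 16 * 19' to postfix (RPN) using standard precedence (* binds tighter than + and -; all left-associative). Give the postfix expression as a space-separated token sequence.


Applying the shunting-yard algorithm:
  Operand 9 -> output
  Push '+' onto operator stack -> op-stack: [+]
  Operand 2 -> output
  See '-' (prec 1); top '+' (prec 1) >= it -> pop '+' to output
  Push '-' onto operator stack -> op-stack: [-]
  Operand 18 -> output
  Push '*' onto operator stack -> op-stack: [-, *]
  Operand 16 -> output
  See '*' (prec 2); top '*' (prec 2) >= it -> pop '*' to output
  Push '*' onto operator stack -> op-stack: [-, *]
  Operand 19 -> output
  End of input: pop '*' to output
  End of input: pop '-' to output
Postfix result: 9 2 + 18 16 * 19 * -

9 2 + 18 16 * 19 * -


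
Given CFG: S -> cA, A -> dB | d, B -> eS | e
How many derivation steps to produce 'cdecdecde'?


Grammar: S -> cA, A -> dB | d, B -> eS | e
Deriving 'cdecdecde':
Step 1: S -> cA => cA
Step 2: A -> dB => cdB
Step 3: B -> eS => cdeS
Step 4: S -> cA => cdecA
Step 5: A -> dB => cdecdB
Step 6: B -> eS => cdecdeS
Step 7: S -> cA => cdecdecA
Step 8: A -> dB => cdecdecdB
Step 9: B -> e => cdecdecde
Total derivation steps: 9

9


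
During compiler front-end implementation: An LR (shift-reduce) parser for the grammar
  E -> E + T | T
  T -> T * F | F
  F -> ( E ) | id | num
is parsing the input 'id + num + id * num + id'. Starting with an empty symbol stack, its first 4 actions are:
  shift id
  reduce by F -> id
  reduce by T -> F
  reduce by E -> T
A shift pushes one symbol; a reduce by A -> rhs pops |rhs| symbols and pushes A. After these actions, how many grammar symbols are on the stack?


Tracking the symbol stack through each action:
  Action 1: shift 'id' : push -> stack = [id] (size 1)
  Action 2: reduce by F -> id : pop 1, push F -> stack = [F] (size 1)
  Action 3: reduce by T -> F : pop 1, push T -> stack = [T] (size 1)
  Action 4: reduce by E -> T : pop 1, push E -> stack = [E] (size 1)
Final stack size: 1

1


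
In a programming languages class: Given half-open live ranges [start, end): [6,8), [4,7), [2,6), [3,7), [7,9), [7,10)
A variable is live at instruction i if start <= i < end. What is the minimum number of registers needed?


Live ranges:
  Var0: [6, 8)
  Var1: [4, 7)
  Var2: [2, 6)
  Var3: [3, 7)
  Var4: [7, 9)
  Var5: [7, 10)
Sweep-line events (position, delta, active):
  pos=2 start -> active=1
  pos=3 start -> active=2
  pos=4 start -> active=3
  pos=6 end -> active=2
  pos=6 start -> active=3
  pos=7 end -> active=2
  pos=7 end -> active=1
  pos=7 start -> active=2
  pos=7 start -> active=3
  pos=8 end -> active=2
  pos=9 end -> active=1
  pos=10 end -> active=0
Maximum simultaneous active: 3
Minimum registers needed: 3

3


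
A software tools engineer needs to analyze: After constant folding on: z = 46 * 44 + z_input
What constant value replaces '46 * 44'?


Identifying constant sub-expression:
  Original: z = 46 * 44 + z_input
  46 and 44 are both compile-time constants
  Evaluating: 46 * 44 = 2024
  After folding: z = 2024 + z_input

2024


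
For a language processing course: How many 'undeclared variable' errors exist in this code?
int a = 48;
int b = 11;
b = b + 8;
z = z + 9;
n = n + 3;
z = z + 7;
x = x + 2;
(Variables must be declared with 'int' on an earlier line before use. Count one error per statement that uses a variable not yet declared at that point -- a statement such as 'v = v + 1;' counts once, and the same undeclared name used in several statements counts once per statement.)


Scanning code line by line:
  Line 1: declare 'a' -> declared = ['a']
  Line 2: declare 'b' -> declared = ['a', 'b']
  Line 3: use 'b' -> OK (declared)
  Line 4: use 'z' -> ERROR (undeclared)
  Line 5: use 'n' -> ERROR (undeclared)
  Line 6: use 'z' -> ERROR (undeclared)
  Line 7: use 'x' -> ERROR (undeclared)
Total undeclared variable errors: 4

4


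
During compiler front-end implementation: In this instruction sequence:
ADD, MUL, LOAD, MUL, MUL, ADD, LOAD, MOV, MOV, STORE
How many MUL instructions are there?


Scanning instruction sequence for MUL:
  Position 1: ADD
  Position 2: MUL <- MATCH
  Position 3: LOAD
  Position 4: MUL <- MATCH
  Position 5: MUL <- MATCH
  Position 6: ADD
  Position 7: LOAD
  Position 8: MOV
  Position 9: MOV
  Position 10: STORE
Matches at positions: [2, 4, 5]
Total MUL count: 3

3


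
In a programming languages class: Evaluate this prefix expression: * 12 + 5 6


Parsing prefix expression: * 12 + 5 6
Step 1: Innermost operation '+ 5 6'
  5 + 6 = 11
Step 2: Outer operation '* 12 [11]'
  12 * 11 = 132

132


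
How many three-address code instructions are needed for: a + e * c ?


Expression: a + e * c
Generating three-address code (respecting * over +/- precedence):
  Instruction 1: t1 = e * c
  Instruction 2: t2 = a + t1
Total instructions: 2

2


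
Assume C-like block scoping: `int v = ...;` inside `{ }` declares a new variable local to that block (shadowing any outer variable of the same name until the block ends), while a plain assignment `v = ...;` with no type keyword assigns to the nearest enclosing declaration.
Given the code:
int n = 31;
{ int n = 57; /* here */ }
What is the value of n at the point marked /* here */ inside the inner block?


Analyzing scoping rules:
Outer scope: declares n = 31
Inner block: 'int n = 57;' declares a NEW n that shadows the outer one
Inside the block the inner declaration is in scope -> 57
Result: 57

57


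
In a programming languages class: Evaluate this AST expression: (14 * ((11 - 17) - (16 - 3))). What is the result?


Expression: (14 * ((11 - 17) - (16 - 3)))
Evaluating step by step:
  11 - 17 = -6
  16 - 3 = 13
  -6 - 13 = -19
  14 * -19 = -266
Result: -266

-266
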